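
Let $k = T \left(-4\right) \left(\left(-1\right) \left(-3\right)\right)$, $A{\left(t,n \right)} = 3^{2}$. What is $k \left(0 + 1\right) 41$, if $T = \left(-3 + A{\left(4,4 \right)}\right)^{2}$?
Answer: $-17712$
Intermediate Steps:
$A{\left(t,n \right)} = 9$
$T = 36$ ($T = \left(-3 + 9\right)^{2} = 6^{2} = 36$)
$k = -432$ ($k = 36 \left(-4\right) \left(\left(-1\right) \left(-3\right)\right) = \left(-144\right) 3 = -432$)
$k \left(0 + 1\right) 41 = - 432 \left(0 + 1\right) 41 = \left(-432\right) 1 \cdot 41 = \left(-432\right) 41 = -17712$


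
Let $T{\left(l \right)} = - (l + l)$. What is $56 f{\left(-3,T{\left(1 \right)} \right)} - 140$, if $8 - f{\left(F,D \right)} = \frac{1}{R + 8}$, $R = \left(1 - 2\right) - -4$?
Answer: $\frac{3332}{11} \approx 302.91$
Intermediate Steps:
$R = 3$ ($R = \left(1 - 2\right) + 4 = -1 + 4 = 3$)
$T{\left(l \right)} = - 2 l$
$f{\left(F,D \right)} = \frac{87}{11}$ ($f{\left(F,D \right)} = 8 - \frac{1}{3 + 8} = 8 - \frac{1}{11} = \frac{87}{11}$)
$56 f{\left(-3,T{\left(1 \right)} \right)} - 140 = 56 \cdot \frac{87}{11} - 140 = \frac{4872}{11} - 140 = \frac{3332}{11}$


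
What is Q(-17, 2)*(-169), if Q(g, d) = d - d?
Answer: 0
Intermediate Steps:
Q(g, d) = 0
Q(-17, 2)*(-169) = 0*(-169) = 0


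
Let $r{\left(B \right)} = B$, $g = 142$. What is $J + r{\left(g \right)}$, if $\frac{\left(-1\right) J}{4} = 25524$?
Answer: $-101954$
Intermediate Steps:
$J = -102096$ ($J = \left(-4\right) 25524 = -102096$)
$J + r{\left(g \right)} = -102096 + 142 = -101954$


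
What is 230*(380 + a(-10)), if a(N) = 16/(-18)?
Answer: 784760/9 ≈ 87196.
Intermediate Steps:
a(N) = -8/9 (a(N) = 16*(-1/18) = -8/9)
230*(380 + a(-10)) = 230*(380 - 8/9) = 230*(3412/9) = 784760/9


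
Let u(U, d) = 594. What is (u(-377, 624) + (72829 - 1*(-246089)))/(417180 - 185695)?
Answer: 319512/231485 ≈ 1.3803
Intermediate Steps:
(u(-377, 624) + (72829 - 1*(-246089)))/(417180 - 185695) = (594 + (72829 - 1*(-246089)))/(417180 - 185695) = (594 + (72829 + 246089))/231485 = (594 + 318918)*(1/231485) = 319512*(1/231485) = 319512/231485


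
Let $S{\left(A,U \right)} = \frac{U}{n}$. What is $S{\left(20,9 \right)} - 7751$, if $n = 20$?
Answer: $- \frac{155011}{20} \approx -7750.5$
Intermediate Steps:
$S{\left(A,U \right)} = \frac{U}{20}$
$S{\left(20,9 \right)} - 7751 = \frac{1}{20} \cdot 9 - 7751 = \frac{9}{20} - 7751 = - \frac{155011}{20}$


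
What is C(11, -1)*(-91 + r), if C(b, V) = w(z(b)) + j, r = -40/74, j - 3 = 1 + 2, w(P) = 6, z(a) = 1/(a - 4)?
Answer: -40644/37 ≈ -1098.5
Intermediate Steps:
z(a) = 1/(-4 + a)
j = 6 (j = 3 + (1 + 2) = 3 + 3 = 6)
r = -20/37 (r = -40*1/74 = -20/37 ≈ -0.54054)
C(b, V) = 12 (C(b, V) = 6 + 6 = 12)
C(11, -1)*(-91 + r) = 12*(-91 - 20/37) = 12*(-3387/37) = -40644/37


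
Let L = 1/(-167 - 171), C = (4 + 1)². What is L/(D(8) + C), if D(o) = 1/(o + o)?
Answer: -8/67769 ≈ -0.00011805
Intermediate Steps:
D(o) = 1/(2*o)
C = 25 (C = 5² = 25)
L = -1/338 (L = 1/(-338) = -1/338 ≈ -0.0029586)
L/(D(8) + C) = -1/338/((½)/8 + 25) = -1/338/((½)*(⅛) + 25) = -1/338/(1/16 + 25) = -1/338/(401/16) = (16/401)*(-1/338) = -8/67769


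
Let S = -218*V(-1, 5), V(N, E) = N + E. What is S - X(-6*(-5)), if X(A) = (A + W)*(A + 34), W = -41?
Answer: -168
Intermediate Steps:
V(N, E) = E + N
X(A) = (-41 + A)*(34 + A) (X(A) = (A - 41)*(A + 34) = (-41 + A)*(34 + A))
S = -872 (S = -218*(5 - 1) = -218*4 = -872)
S - X(-6*(-5)) = -872 - (-1394 + (-6*(-5))**2 - (-42)*(-5)) = -872 - (-1394 + 30**2 - 7*30) = -872 - (-1394 + 900 - 210) = -872 - 1*(-704) = -872 + 704 = -168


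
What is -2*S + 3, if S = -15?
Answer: 33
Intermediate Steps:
-2*S + 3 = -2*(-15) + 3 = 30 + 3 = 33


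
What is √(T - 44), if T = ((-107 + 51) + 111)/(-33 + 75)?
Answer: I*√75306/42 ≈ 6.5338*I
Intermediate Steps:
T = 55/42 (T = (-56 + 111)/42 = 55*(1/42) = 55/42 ≈ 1.3095)
√(T - 44) = √(55/42 - 44) = √(-1793/42) = I*√75306/42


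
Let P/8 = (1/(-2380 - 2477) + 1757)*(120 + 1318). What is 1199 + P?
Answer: 98178060535/4857 ≈ 2.0214e+7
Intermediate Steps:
P = 98172236992/4857 (P = 8*((1/(-2380 - 2477) + 1757)*(120 + 1318)) = 8*((1/(-4857) + 1757)*1438) = 8*((-1/4857 + 1757)*1438) = 8*((8533748/4857)*1438) = 8*(12271529624/4857) = 98172236992/4857 ≈ 2.0213e+7)
1199 + P = 1199 + 98172236992/4857 = 98178060535/4857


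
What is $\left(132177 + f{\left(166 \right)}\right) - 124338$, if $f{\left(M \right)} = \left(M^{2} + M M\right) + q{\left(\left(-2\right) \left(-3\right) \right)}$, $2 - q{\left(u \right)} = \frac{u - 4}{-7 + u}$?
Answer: $62955$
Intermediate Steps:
$q{\left(u \right)} = 2 - \frac{-4 + u}{-7 + u}$ ($q{\left(u \right)} = 2 - \frac{u - 4}{-7 + u} = 2 - \frac{-4 + u}{-7 + u}$)
$f{\left(M \right)} = 4 + 2 M^{2}$ ($f{\left(M \right)} = \left(M^{2} + M M\right) + \frac{-10 - -6}{-7 - -6} = \left(M^{2} + M^{2}\right) + \frac{-10 + 6}{-7 + 6} = 2 M^{2} + \frac{1}{-1} \left(-4\right) = 2 M^{2} - -4 = 2 M^{2} + 4 = 4 + 2 M^{2}$)
$\left(132177 + f{\left(166 \right)}\right) - 124338 = \left(132177 + \left(4 + 2 \cdot 166^{2}\right)\right) - 124338 = \left(132177 + \left(4 + 2 \cdot 27556\right)\right) - 124338 = \left(132177 + \left(4 + 55112\right)\right) - 124338 = \left(132177 + 55116\right) - 124338 = 187293 - 124338 = 62955$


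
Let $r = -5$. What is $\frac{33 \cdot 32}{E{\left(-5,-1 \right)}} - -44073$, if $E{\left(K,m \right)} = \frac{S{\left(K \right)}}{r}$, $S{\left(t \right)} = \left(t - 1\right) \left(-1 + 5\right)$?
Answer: $44293$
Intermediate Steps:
$S{\left(t \right)} = -4 + 4 t$ ($S{\left(t \right)} = \left(-1 + t\right) 4 = -4 + 4 t$)
$E{\left(K,m \right)} = \frac{4}{5} - \frac{4 K}{5}$ ($E{\left(K,m \right)} = \frac{-4 + 4 K}{-5} = \left(-4 + 4 K\right) \left(- \frac{1}{5}\right) = \frac{4}{5} - \frac{4 K}{5}$)
$\frac{33 \cdot 32}{E{\left(-5,-1 \right)}} - -44073 = \frac{33 \cdot 32}{\frac{4}{5} - -4} - -44073 = \frac{1056}{\frac{4}{5} + 4} + 44073 = \frac{1056}{\frac{24}{5}} + 44073 = 1056 \cdot \frac{5}{24} + 44073 = 220 + 44073 = 44293$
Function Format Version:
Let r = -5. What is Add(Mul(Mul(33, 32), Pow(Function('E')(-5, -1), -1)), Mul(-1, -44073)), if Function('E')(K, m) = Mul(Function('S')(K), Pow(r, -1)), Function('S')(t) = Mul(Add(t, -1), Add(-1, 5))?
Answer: 44293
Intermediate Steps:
Function('S')(t) = Add(-4, Mul(4, t)) (Function('S')(t) = Mul(Add(-1, t), 4) = Add(-4, Mul(4, t)))
Function('E')(K, m) = Add(Rational(4, 5), Mul(Rational(-4, 5), K)) (Function('E')(K, m) = Mul(Add(-4, Mul(4, K)), Pow(-5, -1)) = Mul(Add(-4, Mul(4, K)), Rational(-1, 5)) = Add(Rational(4, 5), Mul(Rational(-4, 5), K)))
Add(Mul(Mul(33, 32), Pow(Function('E')(-5, -1), -1)), Mul(-1, -44073)) = Add(Mul(Mul(33, 32), Pow(Add(Rational(4, 5), Mul(Rational(-4, 5), -5)), -1)), Mul(-1, -44073)) = Add(Mul(1056, Pow(Add(Rational(4, 5), 4), -1)), 44073) = Add(Mul(1056, Pow(Rational(24, 5), -1)), 44073) = Add(Mul(1056, Rational(5, 24)), 44073) = Add(220, 44073) = 44293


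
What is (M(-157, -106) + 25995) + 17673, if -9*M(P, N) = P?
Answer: 393169/9 ≈ 43685.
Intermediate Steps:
M(P, N) = -P/9
(M(-157, -106) + 25995) + 17673 = (-⅑*(-157) + 25995) + 17673 = (157/9 + 25995) + 17673 = 234112/9 + 17673 = 393169/9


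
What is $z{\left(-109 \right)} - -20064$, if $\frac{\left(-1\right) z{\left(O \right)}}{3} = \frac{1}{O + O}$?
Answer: $\frac{4373955}{218} \approx 20064.0$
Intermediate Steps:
$z{\left(O \right)} = - \frac{3}{2 O}$ ($z{\left(O \right)} = - \frac{3}{O + O} = - \frac{3}{2 O}$)
$z{\left(-109 \right)} - -20064 = - \frac{3}{2 \left(-109\right)} - -20064 = \left(- \frac{3}{2}\right) \left(- \frac{1}{109}\right) + 20064 = \frac{3}{218} + 20064 = \frac{4373955}{218}$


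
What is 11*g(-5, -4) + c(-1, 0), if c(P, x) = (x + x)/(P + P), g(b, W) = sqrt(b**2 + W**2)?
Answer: 11*sqrt(41) ≈ 70.434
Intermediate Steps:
g(b, W) = sqrt(W**2 + b**2)
c(P, x) = x/P (c(P, x) = (2*x)/((2*P)) = (2*x)*(1/(2*P)) = x/P)
11*g(-5, -4) + c(-1, 0) = 11*sqrt((-4)**2 + (-5)**2) + 0/(-1) = 11*sqrt(16 + 25) + 0*(-1) = 11*sqrt(41) + 0 = 11*sqrt(41)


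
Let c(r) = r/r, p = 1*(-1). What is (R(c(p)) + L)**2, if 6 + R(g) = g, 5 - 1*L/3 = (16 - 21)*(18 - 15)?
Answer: 3025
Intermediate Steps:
p = -1
c(r) = 1
L = 60 (L = 15 - 3*(16 - 21)*(18 - 15) = 15 - (-15)*3 = 15 - 3*(-15) = 15 + 45 = 60)
R(g) = -6 + g
(R(c(p)) + L)**2 = ((-6 + 1) + 60)**2 = (-5 + 60)**2 = 55**2 = 3025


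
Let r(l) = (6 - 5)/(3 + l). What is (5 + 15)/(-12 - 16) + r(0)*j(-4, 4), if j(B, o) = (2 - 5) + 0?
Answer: -12/7 ≈ -1.7143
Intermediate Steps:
j(B, o) = -3 (j(B, o) = -3 + 0 = -3)
r(l) = 1/(3 + l)
(5 + 15)/(-12 - 16) + r(0)*j(-4, 4) = (5 + 15)/(-12 - 16) - 3/(3 + 0) = 20/(-28) - 3/3 = 20*(-1/28) + (⅓)*(-3) = -5/7 - 1 = -12/7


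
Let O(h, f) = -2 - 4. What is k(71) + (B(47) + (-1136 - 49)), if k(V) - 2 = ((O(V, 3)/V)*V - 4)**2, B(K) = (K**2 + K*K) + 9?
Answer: 3344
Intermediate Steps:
O(h, f) = -6
B(K) = 9 + 2*K**2 (B(K) = (K**2 + K**2) + 9 = 2*K**2 + 9 = 9 + 2*K**2)
k(V) = 102 (k(V) = 2 + ((-6/V)*V - 4)**2 = 2 + (-6 - 4)**2 = 2 + (-10)**2 = 2 + 100 = 102)
k(71) + (B(47) + (-1136 - 49)) = 102 + ((9 + 2*47**2) + (-1136 - 49)) = 102 + ((9 + 2*2209) - 1185) = 102 + ((9 + 4418) - 1185) = 102 + (4427 - 1185) = 102 + 3242 = 3344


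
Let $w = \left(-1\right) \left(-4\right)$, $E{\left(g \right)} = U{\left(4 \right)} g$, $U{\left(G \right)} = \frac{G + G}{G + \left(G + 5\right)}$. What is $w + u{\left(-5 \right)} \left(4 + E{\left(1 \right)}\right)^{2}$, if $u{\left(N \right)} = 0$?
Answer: $4$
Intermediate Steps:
$U{\left(G \right)} = \frac{2 G}{5 + 2 G}$ ($U{\left(G \right)} = \frac{2 G}{G + \left(5 + G\right)} = \frac{2 G}{5 + 2 G}$)
$E{\left(g \right)} = \frac{8 g}{13}$ ($E{\left(g \right)} = 2 \cdot 4 \frac{1}{5 + 2 \cdot 4} g = 2 \cdot 4 \frac{1}{5 + 8} g = 2 \cdot 4 \cdot \frac{1}{13} g = \frac{8 g}{13}$)
$w = 4$
$w + u{\left(-5 \right)} \left(4 + E{\left(1 \right)}\right)^{2} = 4 + 0 \left(4 + \frac{8}{13} \cdot 1\right)^{2} = 4 + 0 \left(4 + \frac{8}{13}\right)^{2} = 4 + 0 \left(\frac{60}{13}\right)^{2} = 4 + 0 \cdot \frac{3600}{169} = 4 + 0 = 4$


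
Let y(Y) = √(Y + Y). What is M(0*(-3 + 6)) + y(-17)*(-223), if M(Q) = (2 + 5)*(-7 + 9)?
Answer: 14 - 223*I*√34 ≈ 14.0 - 1300.3*I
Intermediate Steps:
M(Q) = 14 (M(Q) = 7*2 = 14)
y(Y) = √2*√Y (y(Y) = √(2*Y) = √2*√Y)
M(0*(-3 + 6)) + y(-17)*(-223) = 14 + (√2*√(-17))*(-223) = 14 + (√2*(I*√17))*(-223) = 14 + (I*√34)*(-223) = 14 - 223*I*√34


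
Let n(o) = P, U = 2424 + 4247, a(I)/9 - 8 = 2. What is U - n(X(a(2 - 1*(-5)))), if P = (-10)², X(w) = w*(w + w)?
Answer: 6571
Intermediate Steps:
a(I) = 90 (a(I) = 72 + 9*2 = 72 + 18 = 90)
X(w) = 2*w² (X(w) = w*(2*w) = 2*w²)
U = 6671
P = 100
n(o) = 100
U - n(X(a(2 - 1*(-5)))) = 6671 - 1*100 = 6671 - 100 = 6571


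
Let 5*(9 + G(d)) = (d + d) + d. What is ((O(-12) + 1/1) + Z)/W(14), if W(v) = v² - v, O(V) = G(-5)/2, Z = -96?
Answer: -101/182 ≈ -0.55494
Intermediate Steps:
G(d) = -9 + 3*d/5 (G(d) = -9 + ((d + d) + d)/5 = -9 + (2*d + d)/5 = -9 + (3*d)/5 = -9 + 3*d/5)
O(V) = -6 (O(V) = (-9 + (⅗)*(-5))/2 = (-9 - 3)*(½) = -12*½ = -6)
((O(-12) + 1/1) + Z)/W(14) = ((-6 + 1/1) - 96)/((14*(-1 + 14))) = ((-6 + 1) - 96)/((14*13)) = (-5 - 96)/182 = -101*1/182 = -101/182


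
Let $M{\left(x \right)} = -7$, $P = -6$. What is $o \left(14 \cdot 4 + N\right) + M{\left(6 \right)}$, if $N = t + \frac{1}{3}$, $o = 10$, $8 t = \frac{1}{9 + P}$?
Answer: $\frac{2227}{4} \approx 556.75$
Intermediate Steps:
$t = \frac{1}{24}$ ($t = \frac{1}{8 \left(9 - 6\right)} = \frac{1}{8 \cdot 3} = \frac{1}{8} \cdot \frac{1}{3} = \frac{1}{24} \approx 0.041667$)
$N = \frac{3}{8}$ ($N = \frac{1}{24} + \frac{1}{3} = \frac{3}{8} \approx 0.375$)
$o \left(14 \cdot 4 + N\right) + M{\left(6 \right)} = 10 \left(14 \cdot 4 + \frac{3}{8}\right) - 7 = 10 \left(56 + \frac{3}{8}\right) - 7 = 10 \cdot \frac{451}{8} - 7 = \frac{2255}{4} - 7 = \frac{2227}{4}$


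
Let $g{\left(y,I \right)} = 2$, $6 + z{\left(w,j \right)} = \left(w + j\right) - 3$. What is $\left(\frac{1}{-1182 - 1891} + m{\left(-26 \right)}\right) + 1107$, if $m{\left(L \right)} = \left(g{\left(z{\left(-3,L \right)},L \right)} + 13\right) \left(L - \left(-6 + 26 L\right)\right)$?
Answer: $\frac{33640130}{3073} \approx 10947.0$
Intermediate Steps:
$z{\left(w,j \right)} = -9 + j + w$ ($z{\left(w,j \right)} = -6 - \left(3 - j - w\right) = -6 + \left(-3 + j + w\right) = -9 + j + w$)
$m{\left(L \right)} = 90 - 375 L$ ($m{\left(L \right)} = \left(2 + 13\right) \left(L - \left(-6 + 26 L\right)\right) = 15 \left(L - \left(-6 + 26 L\right)\right) = 15 \left(6 - 25 L\right) = 90 - 375 L$)
$\left(\frac{1}{-1182 - 1891} + m{\left(-26 \right)}\right) + 1107 = \left(\frac{1}{-1182 - 1891} + \left(90 - -9750\right)\right) + 1107 = \left(\frac{1}{-3073} + \left(90 + 9750\right)\right) + 1107 = \left(- \frac{1}{3073} + 9840\right) + 1107 = \frac{30238319}{3073} + 1107 = \frac{33640130}{3073}$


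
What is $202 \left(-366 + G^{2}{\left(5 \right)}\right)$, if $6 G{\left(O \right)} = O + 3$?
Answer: $- \frac{662156}{9} \approx -73573.0$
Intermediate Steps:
$G{\left(O \right)} = \frac{1}{2} + \frac{O}{6}$ ($G{\left(O \right)} = \frac{O + 3}{6} = \frac{3 + O}{6} = \frac{1}{2} + \frac{O}{6}$)
$202 \left(-366 + G^{2}{\left(5 \right)}\right) = 202 \left(-366 + \left(\frac{1}{2} + \frac{1}{6} \cdot 5\right)^{2}\right) = 202 \left(-366 + \left(\frac{1}{2} + \frac{5}{6}\right)^{2}\right) = 202 \left(-366 + \left(\frac{4}{3}\right)^{2}\right) = 202 \left(-366 + \frac{16}{9}\right) = 202 \left(- \frac{3278}{9}\right) = - \frac{662156}{9}$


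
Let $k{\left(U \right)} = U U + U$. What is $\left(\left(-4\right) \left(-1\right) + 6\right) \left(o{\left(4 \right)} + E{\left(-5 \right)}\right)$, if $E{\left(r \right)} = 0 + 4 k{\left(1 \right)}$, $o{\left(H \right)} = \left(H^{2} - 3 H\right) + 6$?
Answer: $180$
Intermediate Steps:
$k{\left(U \right)} = U + U^{2}$ ($k{\left(U \right)} = U^{2} + U = U + U^{2}$)
$o{\left(H \right)} = 6 + H^{2} - 3 H$
$E{\left(r \right)} = 8$ ($E{\left(r \right)} = 0 + 4 \cdot 1 \left(1 + 1\right) = 0 + 4 \cdot 1 \cdot 2 = 0 + 4 \cdot 2 = 0 + 8 = 8$)
$\left(\left(-4\right) \left(-1\right) + 6\right) \left(o{\left(4 \right)} + E{\left(-5 \right)}\right) = \left(\left(-4\right) \left(-1\right) + 6\right) \left(\left(6 + 4^{2} - 12\right) + 8\right) = \left(4 + 6\right) \left(\left(6 + 16 - 12\right) + 8\right) = 10 \left(10 + 8\right) = 10 \cdot 18 = 180$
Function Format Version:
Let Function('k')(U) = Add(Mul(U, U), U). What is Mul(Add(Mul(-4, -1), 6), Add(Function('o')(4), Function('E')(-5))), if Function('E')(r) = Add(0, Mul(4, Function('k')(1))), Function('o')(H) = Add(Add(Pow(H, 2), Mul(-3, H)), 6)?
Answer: 180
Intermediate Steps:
Function('k')(U) = Add(U, Pow(U, 2)) (Function('k')(U) = Add(Pow(U, 2), U) = Add(U, Pow(U, 2)))
Function('o')(H) = Add(6, Pow(H, 2), Mul(-3, H))
Function('E')(r) = 8 (Function('E')(r) = Add(0, Mul(4, Mul(1, Add(1, 1)))) = Add(0, Mul(4, Mul(1, 2))) = Add(0, Mul(4, 2)) = Add(0, 8) = 8)
Mul(Add(Mul(-4, -1), 6), Add(Function('o')(4), Function('E')(-5))) = Mul(Add(Mul(-4, -1), 6), Add(Add(6, Pow(4, 2), Mul(-3, 4)), 8)) = Mul(Add(4, 6), Add(Add(6, 16, -12), 8)) = Mul(10, Add(10, 8)) = Mul(10, 18) = 180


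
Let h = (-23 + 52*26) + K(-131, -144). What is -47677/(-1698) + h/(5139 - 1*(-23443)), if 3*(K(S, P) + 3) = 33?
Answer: 341243560/12133059 ≈ 28.125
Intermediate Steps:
K(S, P) = 8 (K(S, P) = -3 + (⅓)*33 = -3 + 11 = 8)
h = 1337 (h = (-23 + 52*26) + 8 = (-23 + 1352) + 8 = 1329 + 8 = 1337)
-47677/(-1698) + h/(5139 - 1*(-23443)) = -47677/(-1698) + 1337/(5139 - 1*(-23443)) = -47677*(-1/1698) + 1337/(5139 + 23443) = 47677/1698 + 1337/28582 = 341243560/12133059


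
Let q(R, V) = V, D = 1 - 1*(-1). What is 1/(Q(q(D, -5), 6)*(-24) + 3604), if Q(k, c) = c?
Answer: 1/3460 ≈ 0.00028902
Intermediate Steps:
D = 2 (D = 1 + 1 = 2)
1/(Q(q(D, -5), 6)*(-24) + 3604) = 1/(6*(-24) + 3604) = 1/(-144 + 3604) = 1/3460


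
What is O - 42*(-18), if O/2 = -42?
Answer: 672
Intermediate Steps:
O = -84 (O = 2*(-42) = -84)
O - 42*(-18) = -84 - 42*(-18) = -84 + 756 = 672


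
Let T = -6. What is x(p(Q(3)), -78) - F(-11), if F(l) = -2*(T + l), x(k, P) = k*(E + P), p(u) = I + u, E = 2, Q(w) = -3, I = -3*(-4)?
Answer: -718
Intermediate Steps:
I = 12
p(u) = 12 + u
x(k, P) = k*(2 + P)
F(l) = 12 - 2*l (F(l) = -2*(-6 + l) = 12 - 2*l)
x(p(Q(3)), -78) - F(-11) = (12 - 3)*(2 - 78) - (12 - 2*(-11)) = 9*(-76) - (12 + 22) = -684 - 1*34 = -684 - 34 = -718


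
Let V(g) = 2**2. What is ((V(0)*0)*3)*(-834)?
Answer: 0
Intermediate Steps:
V(g) = 4
((V(0)*0)*3)*(-834) = ((4*0)*3)*(-834) = (0*3)*(-834) = 0*(-834) = 0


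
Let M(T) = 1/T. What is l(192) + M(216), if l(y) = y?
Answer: 41473/216 ≈ 192.00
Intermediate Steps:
l(192) + M(216) = 192 + 1/216 = 41473/216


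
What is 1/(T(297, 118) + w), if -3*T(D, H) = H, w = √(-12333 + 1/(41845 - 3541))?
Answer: -1506624/531663775 - 12*I*√125659259446/531663775 ≈ -0.0028338 - 0.008001*I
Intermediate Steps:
w = I*√125659259446/3192 (w = √(-12333 + 1/38304) = √(-472403231/38304) = I*√125659259446/3192 ≈ 111.05*I)
T(D, H) = -H/3
1/(T(297, 118) + w) = 1/(-⅓*118 + I*√125659259446/3192) = 1/(-118/3 + I*√125659259446/3192)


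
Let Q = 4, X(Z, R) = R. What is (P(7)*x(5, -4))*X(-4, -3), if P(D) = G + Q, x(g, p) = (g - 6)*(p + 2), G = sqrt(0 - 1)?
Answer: -24 - 6*I ≈ -24.0 - 6.0*I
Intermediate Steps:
G = I (G = sqrt(-1) = I ≈ 1.0*I)
x(g, p) = (-6 + g)*(2 + p)
P(D) = 4 + I (P(D) = I + 4 = 4 + I)
(P(7)*x(5, -4))*X(-4, -3) = ((4 + I)*(-12 - 6*(-4) + 2*5 + 5*(-4)))*(-3) = ((4 + I)*(-12 + 24 + 10 - 20))*(-3) = ((4 + I)*2)*(-3) = (8 + 2*I)*(-3) = -24 - 6*I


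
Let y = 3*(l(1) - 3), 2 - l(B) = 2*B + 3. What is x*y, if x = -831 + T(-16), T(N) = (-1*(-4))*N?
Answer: 16110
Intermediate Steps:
T(N) = 4*N
l(B) = -1 - 2*B (l(B) = 2 - (2*B + 3) = 2 - (3 + 2*B) = 2 + (-3 - 2*B) = -1 - 2*B)
x = -895 (x = -831 + 4*(-16) = -831 - 64 = -895)
y = -18 (y = 3*((-1 - 2*1) - 3) = 3*((-1 - 2) - 3) = 3*(-3 - 3) = 3*(-6) = -18)
x*y = -895*(-18) = 16110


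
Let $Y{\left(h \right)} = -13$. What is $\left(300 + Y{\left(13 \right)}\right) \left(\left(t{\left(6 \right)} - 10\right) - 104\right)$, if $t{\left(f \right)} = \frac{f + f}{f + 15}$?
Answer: $-32554$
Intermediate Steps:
$t{\left(f \right)} = \frac{2 f}{15 + f}$
$\left(300 + Y{\left(13 \right)}\right) \left(\left(t{\left(6 \right)} - 10\right) - 104\right) = \left(300 - 13\right) \left(\left(2 \cdot 6 \frac{1}{15 + 6} - 10\right) - 104\right) = 287 \left(\left(2 \cdot 6 \cdot \frac{1}{21} - 10\right) - 104\right) = 287 \left(\left(\frac{4}{7} - 10\right) - 104\right) = 287 \left(- \frac{66}{7} - 104\right) = 287 \left(- \frac{794}{7}\right) = -32554$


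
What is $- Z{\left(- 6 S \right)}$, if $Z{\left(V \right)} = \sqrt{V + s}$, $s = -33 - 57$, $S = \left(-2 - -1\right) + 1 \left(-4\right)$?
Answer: $- 2 i \sqrt{15} \approx - 7.746 i$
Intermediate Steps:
$S = -5$ ($S = \left(-2 + 1\right) - 4 = -1 - 4 = -5$)
$s = -90$
$Z{\left(V \right)} = \sqrt{-90 + V}$ ($Z{\left(V \right)} = \sqrt{V - 90} = \sqrt{-90 + V}$)
$- Z{\left(- 6 S \right)} = - \sqrt{-90 - -30} = - \sqrt{-90 + 30} = - \sqrt{-60} = - 2 i \sqrt{15}$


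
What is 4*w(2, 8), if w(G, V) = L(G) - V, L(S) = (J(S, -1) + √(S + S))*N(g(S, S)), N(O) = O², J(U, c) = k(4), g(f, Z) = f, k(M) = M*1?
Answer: 64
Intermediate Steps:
k(M) = M
J(U, c) = 4
L(S) = S²*(4 + √2*√S) (L(S) = (4 + √(S + S))*S² = (4 + √(2*S))*S² = (4 + √2*√S)*S² = S²*(4 + √2*√S))
w(G, V) = -V + G²*(4 + √2*√G) (w(G, V) = G²*(4 + √2*√G) - V = -V + G²*(4 + √2*√G))
4*w(2, 8) = 4*(-1*8 + 2²*(4 + √2*√2)) = 4*(-8 + 4*(4 + 2)) = 4*(-8 + 4*6) = 4*(-8 + 24) = 4*16 = 64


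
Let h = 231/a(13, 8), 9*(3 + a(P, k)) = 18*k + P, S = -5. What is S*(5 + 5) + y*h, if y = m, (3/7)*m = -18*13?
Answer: -43909/5 ≈ -8781.8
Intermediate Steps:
a(P, k) = -3 + 2*k + P/9 (a(P, k) = -3 + (18*k + P)/9 = -3 + (P + 18*k)/9 = -3 + (2*k + P/9) = -3 + 2*k + P/9)
h = 2079/130 (h = 231/(-3 + 2*8 + (1/9)*13) = 231/(-3 + 16 + 13/9) = 231/(130/9) = 231*(9/130) = 2079/130 ≈ 15.992)
m = -546 (m = 7*(-18*13)/3 = (7/3)*(-234) = -546)
y = -546
S*(5 + 5) + y*h = -5*(5 + 5) - 546*2079/130 = -5*10 - 43659/5 = -50 - 43659/5 = -43909/5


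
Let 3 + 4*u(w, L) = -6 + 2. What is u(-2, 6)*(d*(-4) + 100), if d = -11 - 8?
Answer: -308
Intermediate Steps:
u(w, L) = -7/4 (u(w, L) = -¾ + (-6 + 2)/4 = -¾ + (¼)*(-4) = -¾ - 1 = -7/4)
d = -19
u(-2, 6)*(d*(-4) + 100) = -7*(-19*(-4) + 100)/4 = -7*(76 + 100)/4 = -7/4*176 = -308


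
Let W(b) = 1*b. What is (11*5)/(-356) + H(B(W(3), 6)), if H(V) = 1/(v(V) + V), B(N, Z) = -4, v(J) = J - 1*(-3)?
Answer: -631/1780 ≈ -0.35449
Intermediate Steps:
W(b) = b
v(J) = 3 + J (v(J) = J + 3 = 3 + J)
H(V) = 1/(3 + 2*V) (H(V) = 1/((3 + V) + V) = 1/(3 + 2*V))
(11*5)/(-356) + H(B(W(3), 6)) = (11*5)/(-356) + 1/(3 + 2*(-4)) = 55*(-1/356) + 1/(3 - 8) = -55/356 + 1/(-5) = -55/356 - ⅕ = -631/1780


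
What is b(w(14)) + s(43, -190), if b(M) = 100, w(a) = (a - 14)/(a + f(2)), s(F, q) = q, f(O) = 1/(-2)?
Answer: -90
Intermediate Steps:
f(O) = -½
w(a) = (-14 + a)/(-½ + a) (w(a) = (a - 14)/(a - ½) = (-14 + a)/(-½ + a))
b(w(14)) + s(43, -190) = 100 - 190 = -90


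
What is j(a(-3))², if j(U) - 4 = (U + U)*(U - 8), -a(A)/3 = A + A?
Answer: 132496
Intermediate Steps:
a(A) = -6*A (a(A) = -3*(A + A) = -6*A)
j(U) = 4 + 2*U*(-8 + U) (j(U) = 4 + (U + U)*(U - 8) = 4 + (2*U)*(-8 + U) = 4 + 2*U*(-8 + U))
j(a(-3))² = (4 - (-96)*(-3) + 2*(-6*(-3))²)² = (4 - 16*18 + 2*18²)² = (4 - 288 + 2*324)² = (4 - 288 + 648)² = 364² = 132496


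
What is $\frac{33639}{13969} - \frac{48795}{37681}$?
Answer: $\frac{585933804}{526365889} \approx 1.1132$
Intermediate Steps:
$\frac{33639}{13969} - \frac{48795}{37681} = \frac{585933804}{526365889}$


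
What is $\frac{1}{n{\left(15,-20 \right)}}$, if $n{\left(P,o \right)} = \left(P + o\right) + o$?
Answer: $- \frac{1}{25} \approx -0.04$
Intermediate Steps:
$n{\left(P,o \right)} = P + 2 o$
$\frac{1}{n{\left(15,-20 \right)}} = \frac{1}{15 + 2 \left(-20\right)} = \frac{1}{15 - 40} = \frac{1}{-25} = - \frac{1}{25}$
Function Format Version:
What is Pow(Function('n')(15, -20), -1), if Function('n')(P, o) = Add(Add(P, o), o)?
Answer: Rational(-1, 25) ≈ -0.040000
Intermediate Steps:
Function('n')(P, o) = Add(P, Mul(2, o))
Pow(Function('n')(15, -20), -1) = Pow(Add(15, Mul(2, -20)), -1) = Pow(Add(15, -40), -1) = Pow(-25, -1) = Rational(-1, 25)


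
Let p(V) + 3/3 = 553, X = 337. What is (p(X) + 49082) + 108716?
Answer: 158350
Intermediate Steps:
p(V) = 552 (p(V) = -1 + 553 = 552)
(p(X) + 49082) + 108716 = (552 + 49082) + 108716 = 49634 + 108716 = 158350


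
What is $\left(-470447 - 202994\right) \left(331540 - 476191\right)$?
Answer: $97413914091$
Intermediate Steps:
$\left(-470447 - 202994\right) \left(331540 - 476191\right) = \left(-673441\right) \left(-144651\right) = 97413914091$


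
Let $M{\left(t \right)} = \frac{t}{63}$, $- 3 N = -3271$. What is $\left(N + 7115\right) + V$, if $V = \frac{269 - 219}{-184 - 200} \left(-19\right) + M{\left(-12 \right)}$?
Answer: $\frac{11031037}{1344} \approx 8207.6$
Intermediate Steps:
$N = \frac{3271}{3}$ ($N = \left(- \frac{1}{3}\right) \left(-3271\right) = \frac{3271}{3} \approx 1090.3$)
$M{\left(t \right)} = \frac{t}{63}$ ($M{\left(t \right)} = t \frac{1}{63} = \frac{t}{63}$)
$V = \frac{1023}{448}$ ($V = \frac{269 - 219}{-184 - 200} \left(-19\right) + \frac{1}{63} \left(-12\right) = \frac{50}{-384} \left(-19\right) - \frac{4}{21} = 50 \left(- \frac{1}{384}\right) \left(-19\right) - \frac{4}{21} = \left(- \frac{25}{192}\right) \left(-19\right) - \frac{4}{21} = \frac{475}{192} - \frac{4}{21} = \frac{1023}{448} \approx 2.2835$)
$\left(N + 7115\right) + V = \left(\frac{3271}{3} + 7115\right) + \frac{1023}{448} = \frac{24616}{3} + \frac{1023}{448} = \frac{11031037}{1344}$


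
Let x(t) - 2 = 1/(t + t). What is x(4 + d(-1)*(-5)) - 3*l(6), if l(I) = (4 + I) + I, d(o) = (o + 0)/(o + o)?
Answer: -137/3 ≈ -45.667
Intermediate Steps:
d(o) = 1/2 (d(o) = o/((2*o)) = o*(1/(2*o)) = 1/2)
x(t) = 2 + 1/(2*t) (x(t) = 2 + 1/(t + t) = 2 + 1/(2*t))
l(I) = 4 + 2*I
x(4 + d(-1)*(-5)) - 3*l(6) = (2 + 1/(2*(4 + (1/2)*(-5)))) - 3*(4 + 2*6) = (2 + 1/(2*(4 - 5/2))) - 3*(4 + 12) = (2 + 1/(2*(3/2))) - 3*16 = (2 + (1/2)*(2/3)) - 48 = (2 + 1/3) - 48 = 7/3 - 48 = -137/3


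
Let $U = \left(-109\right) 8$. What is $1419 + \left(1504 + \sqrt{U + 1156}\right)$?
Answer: $2923 + 2 \sqrt{71} \approx 2939.9$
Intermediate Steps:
$U = -872$
$1419 + \left(1504 + \sqrt{U + 1156}\right) = 1419 + \left(1504 + \sqrt{-872 + 1156}\right) = 1419 + \left(1504 + \sqrt{284}\right) = 1419 + \left(1504 + 2 \sqrt{71}\right) = 2923 + 2 \sqrt{71}$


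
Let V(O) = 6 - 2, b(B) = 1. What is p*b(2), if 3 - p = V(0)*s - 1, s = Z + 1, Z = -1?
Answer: 4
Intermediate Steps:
s = 0 (s = -1 + 1 = 0)
V(O) = 4
p = 4 (p = 3 - (4*0 - 1) = 3 - (0 - 1) = 3 - 1*(-1) = 3 + 1 = 4)
p*b(2) = 4*1 = 4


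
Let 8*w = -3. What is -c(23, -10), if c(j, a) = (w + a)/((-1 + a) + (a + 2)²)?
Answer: 83/424 ≈ 0.19575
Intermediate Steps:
w = -3/8 (w = (⅛)*(-3) = -3/8 ≈ -0.37500)
c(j, a) = (-3/8 + a)/(-1 + a + (2 + a)²) (c(j, a) = (-3/8 + a)/((-1 + a) + (a + 2)²) = (-3/8 + a)/((-1 + a) + (2 + a)²) = (-3/8 + a)/(-1 + a + (2 + a)²))
-c(23, -10) = -(-3/8 - 10)/(3 + (-10)² + 5*(-10)) = -(-83)/((3 + 100 - 50)*8) = -(-83)/(53*8) = -1*(-83/424) = 83/424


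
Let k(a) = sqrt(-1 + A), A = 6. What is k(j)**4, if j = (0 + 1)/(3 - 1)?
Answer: 25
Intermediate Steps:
j = 1/2 ≈ 0.50000
k(a) = sqrt(5) (k(a) = sqrt(-1 + 6) = sqrt(5))
k(j)**4 = (sqrt(5))**4 = 25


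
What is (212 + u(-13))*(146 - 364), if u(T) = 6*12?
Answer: -61912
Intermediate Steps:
u(T) = 72
(212 + u(-13))*(146 - 364) = (212 + 72)*(146 - 364) = 284*(-218) = -61912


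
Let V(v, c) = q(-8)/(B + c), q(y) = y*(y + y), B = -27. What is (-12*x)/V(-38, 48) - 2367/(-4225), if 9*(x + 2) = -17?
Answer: 1110869/135200 ≈ 8.2165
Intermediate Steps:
x = -35/9 (x = -2 + (1/9)*(-17) = -2 - 17/9 = -35/9 ≈ -3.8889)
q(y) = 2*y**2 (q(y) = y*(2*y) = 2*y**2)
V(v, c) = 128/(-27 + c) (V(v, c) = (2*(-8)**2)/(-27 + c) = (2*64)/(-27 + c) = 128/(-27 + c))
(-12*x)/V(-38, 48) - 2367/(-4225) = (-12*(-35/9))/((128/(-27 + 48))) - 2367/(-4225) = 140/(3*((128/21))) - 2367*(-1/4225) = 140/(3*((128*(1/21)))) + 2367/4225 = 140/(3*(128/21)) + 2367/4225 = (140/3)*(21/128) + 2367/4225 = 245/32 + 2367/4225 = 1110869/135200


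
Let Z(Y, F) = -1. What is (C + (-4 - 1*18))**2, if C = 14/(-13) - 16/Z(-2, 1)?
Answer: 8464/169 ≈ 50.083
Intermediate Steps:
C = 194/13 (C = 14/(-13) - 16/(-1) = 14*(-1/13) - 16*(-1) = -14/13 + 16 = 194/13 ≈ 14.923)
(C + (-4 - 1*18))**2 = (194/13 + (-4 - 1*18))**2 = (194/13 + (-4 - 18))**2 = (194/13 - 22)**2 = (-92/13)**2 = 8464/169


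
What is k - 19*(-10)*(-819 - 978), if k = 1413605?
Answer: 1072175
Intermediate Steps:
k - 19*(-10)*(-819 - 978) = 1413605 - 19*(-10)*(-819 - 978) = 1413605 - (-190)*(-1797) = 1413605 - 1*341430 = 1413605 - 341430 = 1072175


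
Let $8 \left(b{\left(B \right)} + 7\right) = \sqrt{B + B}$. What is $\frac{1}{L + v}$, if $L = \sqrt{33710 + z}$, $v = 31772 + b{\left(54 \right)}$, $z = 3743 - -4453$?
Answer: $\frac{4}{127060 + 3 \sqrt{3} + 4 \sqrt{41906}} \approx 3.1278 \cdot 10^{-5}$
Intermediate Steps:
$b{\left(B \right)} = -7 + \frac{\sqrt{2} \sqrt{B}}{8}$ ($b{\left(B \right)} = -7 + \frac{\sqrt{B + B}}{8} = -7 + \frac{\sqrt{2 B}}{8} = -7 + \frac{\sqrt{2} \sqrt{B}}{8}$)
$z = 8196$ ($z = 3743 + 4453 = 8196$)
$v = 31765 + \frac{3 \sqrt{3}}{4}$ ($v = 31772 - \left(7 - \frac{\sqrt{2} \sqrt{54}}{8}\right) = 31772 - \left(7 - \frac{\sqrt{2} \cdot 3 \sqrt{6}}{8}\right) = 31772 - \left(7 - \frac{3 \sqrt{3}}{4}\right) = 31765 + \frac{3 \sqrt{3}}{4} \approx 31766.0$)
$L = \sqrt{41906}$ ($L = \sqrt{33710 + 8196} = \sqrt{41906} \approx 204.71$)
$\frac{1}{L + v} = \frac{1}{\sqrt{41906} + \left(31765 + \frac{3 \sqrt{3}}{4}\right)} = \frac{1}{31765 + \sqrt{41906} + \frac{3 \sqrt{3}}{4}}$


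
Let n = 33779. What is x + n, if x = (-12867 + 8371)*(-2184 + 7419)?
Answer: -23502781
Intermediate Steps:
x = -23536560 (x = -4496*5235 = -23536560)
x + n = -23536560 + 33779 = -23502781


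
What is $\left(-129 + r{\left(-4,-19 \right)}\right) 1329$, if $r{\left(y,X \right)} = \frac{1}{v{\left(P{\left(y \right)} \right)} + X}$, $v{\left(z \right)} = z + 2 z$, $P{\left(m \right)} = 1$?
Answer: $- \frac{2744385}{16} \approx -1.7152 \cdot 10^{5}$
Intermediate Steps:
$v{\left(z \right)} = 3 z$
$r{\left(y,X \right)} = \frac{1}{3 + X}$ ($r{\left(y,X \right)} = \frac{1}{3 \cdot 1 + X} = \frac{1}{3 + X}$)
$\left(-129 + r{\left(-4,-19 \right)}\right) 1329 = \left(-129 + \frac{1}{3 - 19}\right) 1329 = \left(-129 + \frac{1}{-16}\right) 1329 = \left(-129 - \frac{1}{16}\right) 1329 = \left(- \frac{2065}{16}\right) 1329 = - \frac{2744385}{16}$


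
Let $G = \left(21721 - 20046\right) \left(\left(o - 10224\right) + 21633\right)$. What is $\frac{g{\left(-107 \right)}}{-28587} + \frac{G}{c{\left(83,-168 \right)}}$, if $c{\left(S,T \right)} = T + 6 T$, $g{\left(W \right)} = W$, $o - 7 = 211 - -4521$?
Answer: $- \frac{64434849289}{2801526} \approx -23000.0$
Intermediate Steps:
$o = 4739$ ($o = 7 + \left(211 - -4521\right) = 7 + \left(211 + 4521\right) = 7 + 4732 = 4739$)
$c{\left(S,T \right)} = 7 T$
$G = 27047900$ ($G = \left(21721 - 20046\right) \left(\left(4739 - 10224\right) + 21633\right) = 1675 \left(-5485 + 21633\right) = 1675 \cdot 16148 = 27047900$)
$\frac{g{\left(-107 \right)}}{-28587} + \frac{G}{c{\left(83,-168 \right)}} = - \frac{107}{-28587} + \frac{27047900}{7 \left(-168\right)} = \left(-107\right) \left(- \frac{1}{28587}\right) + \frac{27047900}{-1176} = \frac{107}{28587} + 27047900 \left(- \frac{1}{1176}\right) = \frac{107}{28587} - \frac{6761975}{294} = - \frac{64434849289}{2801526}$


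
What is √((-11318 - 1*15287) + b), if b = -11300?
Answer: 19*I*√105 ≈ 194.69*I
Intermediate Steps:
√((-11318 - 1*15287) + b) = √((-11318 - 1*15287) - 11300) = √((-11318 - 15287) - 11300) = √(-26605 - 11300) = √(-37905) = 19*I*√105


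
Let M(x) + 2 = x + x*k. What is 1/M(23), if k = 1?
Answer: 1/44 ≈ 0.022727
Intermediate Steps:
M(x) = -2 + 2*x (M(x) = -2 + (x + x*1) = -2 + (x + x) = -2 + 2*x)
1/M(23) = 1/(-2 + 2*23) = 1/(-2 + 46) = 1/44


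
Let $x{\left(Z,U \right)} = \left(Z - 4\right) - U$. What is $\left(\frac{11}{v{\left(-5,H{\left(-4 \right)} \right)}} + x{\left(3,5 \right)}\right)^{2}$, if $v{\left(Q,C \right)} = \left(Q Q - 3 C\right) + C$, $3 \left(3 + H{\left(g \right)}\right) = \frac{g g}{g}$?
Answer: $\frac{328329}{10201} \approx 32.186$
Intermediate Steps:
$H{\left(g \right)} = -3 + \frac{g}{3}$ ($H{\left(g \right)} = -3 + \frac{g g \frac{1}{g}}{3} = -3 + \frac{g^{2} \frac{1}{g}}{3} = -3 + \frac{g}{3}$)
$v{\left(Q,C \right)} = Q^{2} - 2 C$ ($v{\left(Q,C \right)} = \left(Q^{2} - 3 C\right) + C = Q^{2} - 2 C$)
$x{\left(Z,U \right)} = -4 + Z - U$ ($x{\left(Z,U \right)} = \left(-4 + Z\right) - U = -4 + Z - U$)
$\left(\frac{11}{v{\left(-5,H{\left(-4 \right)} \right)}} + x{\left(3,5 \right)}\right)^{2} = \left(\frac{11}{\left(-5\right)^{2} - 2 \left(-3 + \frac{1}{3} \left(-4\right)\right)} - 6\right)^{2} = \left(\frac{11}{25 - 2 \left(-3 - \frac{4}{3}\right)} - 6\right)^{2} = \left(\frac{11}{25 - - \frac{26}{3}} - 6\right)^{2} = \left(\frac{11}{25 + \frac{26}{3}} - 6\right)^{2} = \left(\frac{11}{\frac{101}{3}} - 6\right)^{2} = \left(11 \cdot \frac{3}{101} - 6\right)^{2} = \left(\frac{33}{101} - 6\right)^{2} = \left(- \frac{573}{101}\right)^{2} = \frac{328329}{10201}$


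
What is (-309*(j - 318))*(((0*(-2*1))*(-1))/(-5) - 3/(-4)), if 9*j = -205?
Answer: 315901/4 ≈ 78975.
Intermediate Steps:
j = -205/9 (j = (⅑)*(-205) = -205/9 ≈ -22.778)
(-309*(j - 318))*(((0*(-2*1))*(-1))/(-5) - 3/(-4)) = (-309*(-205/9 - 318))*(((0*(-2*1))*(-1))/(-5) - 3/(-4)) = (-309*(-3067/9))*(((0*(-2))*(-1))*(-⅕) - 3*(-¼)) = 315901*((0*(-1))*(-⅕) + ¾)/3 = 315901*(0*(-⅕) + ¾)/3 = 315901*(0 + ¾)/3 = (315901/3)*(¾) = 315901/4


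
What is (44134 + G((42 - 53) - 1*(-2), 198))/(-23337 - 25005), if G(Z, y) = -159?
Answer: -43975/48342 ≈ -0.90966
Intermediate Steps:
(44134 + G((42 - 53) - 1*(-2), 198))/(-23337 - 25005) = (44134 - 159)/(-23337 - 25005) = 43975/(-48342) = 43975*(-1/48342) = -43975/48342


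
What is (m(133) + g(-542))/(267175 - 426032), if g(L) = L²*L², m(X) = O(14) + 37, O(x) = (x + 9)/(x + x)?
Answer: -2416324056547/4447996 ≈ -5.4324e+5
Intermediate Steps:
O(x) = (9 + x)/(2*x) (O(x) = (9 + x)/((2*x)) = (9 + x)*(1/(2*x)) = (9 + x)/(2*x))
m(X) = 1059/28 (m(X) = (½)*(9 + 14)/14 + 37 = (½)*(1/14)*23 + 37 = 23/28 + 37 = 1059/28)
g(L) = L⁴
(m(133) + g(-542))/(267175 - 426032) = (1059/28 + (-542)⁴)/(267175 - 426032) = (1059/28 + 86297287696)/(-158857) = (2416324056547/28)*(-1/158857) = -2416324056547/4447996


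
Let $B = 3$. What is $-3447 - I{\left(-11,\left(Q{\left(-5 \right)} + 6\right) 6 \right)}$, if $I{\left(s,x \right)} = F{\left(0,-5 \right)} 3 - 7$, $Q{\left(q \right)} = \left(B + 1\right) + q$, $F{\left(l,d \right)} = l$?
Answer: $-3440$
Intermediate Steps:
$Q{\left(q \right)} = 4 + q$ ($Q{\left(q \right)} = \left(3 + 1\right) + q = 4 + q$)
$I{\left(s,x \right)} = -7$ ($I{\left(s,x \right)} = 0 \cdot 3 - 7 = 0 - 7 = -7$)
$-3447 - I{\left(-11,\left(Q{\left(-5 \right)} + 6\right) 6 \right)} = -3447 - -7 = -3447 + 7 = -3440$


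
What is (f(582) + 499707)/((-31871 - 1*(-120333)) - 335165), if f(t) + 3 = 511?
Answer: -500215/246703 ≈ -2.0276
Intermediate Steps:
f(t) = 508 (f(t) = -3 + 511 = 508)
(f(582) + 499707)/((-31871 - 1*(-120333)) - 335165) = (508 + 499707)/((-31871 - 1*(-120333)) - 335165) = 500215/((-31871 + 120333) - 335165) = 500215/(88462 - 335165) = 500215/(-246703) = 500215*(-1/246703) = -500215/246703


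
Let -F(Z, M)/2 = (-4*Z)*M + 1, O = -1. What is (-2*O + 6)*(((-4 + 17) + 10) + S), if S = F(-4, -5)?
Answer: 1448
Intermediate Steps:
F(Z, M) = -2 + 8*M*Z (F(Z, M) = -2*((-4*Z)*M + 1) = -2*(-4*M*Z + 1) = -2*(1 - 4*M*Z) = -2 + 8*M*Z)
S = 158 (S = -2 + 8*(-5)*(-4) = -2 + 160 = 158)
(-2*O + 6)*(((-4 + 17) + 10) + S) = (-2*(-1) + 6)*(((-4 + 17) + 10) + 158) = (2 + 6)*((13 + 10) + 158) = 8*(23 + 158) = 8*181 = 1448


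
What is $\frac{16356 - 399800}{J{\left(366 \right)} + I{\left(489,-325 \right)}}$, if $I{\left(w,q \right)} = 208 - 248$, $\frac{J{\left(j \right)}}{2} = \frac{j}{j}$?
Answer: $\frac{191722}{19} \approx 10091.0$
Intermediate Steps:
$J{\left(j \right)} = 2$ ($J{\left(j \right)} = 2 \frac{j}{j} = 2 \cdot 1 = 2$)
$I{\left(w,q \right)} = -40$ ($I{\left(w,q \right)} = 208 - 248 = -40$)
$\frac{16356 - 399800}{J{\left(366 \right)} + I{\left(489,-325 \right)}} = \frac{16356 - 399800}{2 - 40} = - \frac{383444}{-38} = \left(-383444\right) \left(- \frac{1}{38}\right) = \frac{191722}{19}$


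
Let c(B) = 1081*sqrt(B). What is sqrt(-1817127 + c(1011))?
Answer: sqrt(-1817127 + 1081*sqrt(1011)) ≈ 1335.2*I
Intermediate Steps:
sqrt(-1817127 + c(1011)) = sqrt(-1817127 + 1081*sqrt(1011))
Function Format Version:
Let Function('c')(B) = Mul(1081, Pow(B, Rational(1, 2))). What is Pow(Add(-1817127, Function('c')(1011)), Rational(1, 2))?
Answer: Pow(Add(-1817127, Mul(1081, Pow(1011, Rational(1, 2)))), Rational(1, 2)) ≈ Mul(1335.2, I)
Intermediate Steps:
Pow(Add(-1817127, Function('c')(1011)), Rational(1, 2)) = Pow(Add(-1817127, Mul(1081, Pow(1011, Rational(1, 2)))), Rational(1, 2))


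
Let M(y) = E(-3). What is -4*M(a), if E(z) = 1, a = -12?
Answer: -4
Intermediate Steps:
M(y) = 1
-4*M(a) = -4*1 = -4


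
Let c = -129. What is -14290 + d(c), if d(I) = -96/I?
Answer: -614438/43 ≈ -14289.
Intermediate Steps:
-14290 + d(c) = -14290 - 96/(-129) = -14290 - 96*(-1/129) = -14290 + 32/43 = -614438/43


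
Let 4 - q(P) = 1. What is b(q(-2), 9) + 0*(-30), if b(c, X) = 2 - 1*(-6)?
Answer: 8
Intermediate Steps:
q(P) = 3 (q(P) = 4 - 1*1 = 4 - 1 = 3)
b(c, X) = 8 (b(c, X) = 2 + 6 = 8)
b(q(-2), 9) + 0*(-30) = 8 + 0*(-30) = 8 + 0 = 8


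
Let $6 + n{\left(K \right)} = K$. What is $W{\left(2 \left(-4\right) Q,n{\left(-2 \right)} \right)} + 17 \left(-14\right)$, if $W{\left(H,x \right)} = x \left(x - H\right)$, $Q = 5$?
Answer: $-494$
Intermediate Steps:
$n{\left(K \right)} = -6 + K$
$W{\left(2 \left(-4\right) Q,n{\left(-2 \right)} \right)} + 17 \left(-14\right) = \left(-6 - 2\right) \left(\left(-6 - 2\right) - 2 \left(-4\right) 5\right) + 17 \left(-14\right) = - 8 \left(-8 - \left(-8\right) 5\right) - 238 = - 8 \left(-8 - -40\right) - 238 = - 8 \left(-8 + 40\right) - 238 = \left(-8\right) 32 - 238 = -256 - 238 = -494$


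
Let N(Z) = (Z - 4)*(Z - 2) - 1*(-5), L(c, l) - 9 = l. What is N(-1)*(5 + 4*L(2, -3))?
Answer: 580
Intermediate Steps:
L(c, l) = 9 + l
N(Z) = 5 + (-4 + Z)*(-2 + Z) (N(Z) = (-4 + Z)*(-2 + Z) + 5 = 5 + (-4 + Z)*(-2 + Z))
N(-1)*(5 + 4*L(2, -3)) = (13 + (-1)² - 6*(-1))*(5 + 4*(9 - 3)) = (13 + 1 + 6)*(5 + 4*6) = 20*(5 + 24) = 20*29 = 580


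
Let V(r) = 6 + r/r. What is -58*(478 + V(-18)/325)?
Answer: -9010706/325 ≈ -27725.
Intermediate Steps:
V(r) = 7 (V(r) = 6 + 1 = 7)
-58*(478 + V(-18)/325) = -58*(478 + 7/325) = -58*155357/325 = -9010706/325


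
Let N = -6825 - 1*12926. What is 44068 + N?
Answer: 24317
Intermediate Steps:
N = -19751 (N = -6825 - 12926 = -19751)
44068 + N = 44068 - 19751 = 24317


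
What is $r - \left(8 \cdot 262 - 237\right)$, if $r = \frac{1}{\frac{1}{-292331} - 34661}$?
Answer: $- \frac{18836289520659}{10132484792} \approx -1859.0$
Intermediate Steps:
$r = - \frac{292331}{10132484792}$ ($r = \frac{1}{- \frac{1}{292331} - 34661} = \frac{1}{- \frac{10132484792}{292331}} = - \frac{292331}{10132484792} \approx -2.8851 \cdot 10^{-5}$)
$r - \left(8 \cdot 262 - 237\right) = - \frac{292331}{10132484792} - \left(8 \cdot 262 - 237\right) = - \frac{292331}{10132484792} - \left(2096 - 237\right) = - \frac{292331}{10132484792} - 1859 = - \frac{18836289520659}{10132484792}$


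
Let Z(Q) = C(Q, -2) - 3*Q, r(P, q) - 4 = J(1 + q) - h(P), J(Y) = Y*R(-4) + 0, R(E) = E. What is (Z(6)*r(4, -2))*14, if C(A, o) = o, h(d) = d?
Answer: -1120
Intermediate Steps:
J(Y) = -4*Y (J(Y) = Y*(-4) + 0 = -4*Y + 0 = -4*Y)
r(P, q) = -P - 4*q (r(P, q) = 4 + (-4*(1 + q) - P) = 4 + ((-4 - 4*q) - P) = 4 + (-4 - P - 4*q) = -P - 4*q)
Z(Q) = -2 - 3*Q
(Z(6)*r(4, -2))*14 = ((-2 - 3*6)*(-1*4 - 4*(-2)))*14 = ((-2 - 18)*(-4 + 8))*14 = -20*4*14 = -80*14 = -1120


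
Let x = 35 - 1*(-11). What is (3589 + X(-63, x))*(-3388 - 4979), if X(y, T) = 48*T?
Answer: -48503499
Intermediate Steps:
x = 46 (x = 35 + 11 = 46)
(3589 + X(-63, x))*(-3388 - 4979) = (3589 + 48*46)*(-3388 - 4979) = (3589 + 2208)*(-8367) = 5797*(-8367) = -48503499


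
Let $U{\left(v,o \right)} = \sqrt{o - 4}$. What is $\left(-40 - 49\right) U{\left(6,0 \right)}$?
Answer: $- 178 i \approx - 178.0 i$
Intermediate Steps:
$U{\left(v,o \right)} = \sqrt{-4 + o}$
$\left(-40 - 49\right) U{\left(6,0 \right)} = \left(-40 - 49\right) \sqrt{-4 + 0} = - 89 \sqrt{-4} = - 89 \cdot 2 i = - 178 i$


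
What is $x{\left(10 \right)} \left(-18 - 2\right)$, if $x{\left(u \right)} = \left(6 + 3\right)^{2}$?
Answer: $-1620$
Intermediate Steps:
$x{\left(u \right)} = 81$ ($x{\left(u \right)} = 9^{2} = 81$)
$x{\left(10 \right)} \left(-18 - 2\right) = 81 \left(-18 - 2\right) = 81 \left(-20\right) = -1620$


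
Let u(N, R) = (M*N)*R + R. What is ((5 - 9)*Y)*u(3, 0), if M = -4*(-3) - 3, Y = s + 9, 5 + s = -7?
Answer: 0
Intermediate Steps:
s = -12 (s = -5 - 7 = -12)
Y = -3 (Y = -12 + 9 = -3)
M = 9 (M = 12 - 3 = 9)
u(N, R) = R + 9*N*R (u(N, R) = (9*N)*R + R = 9*N*R + R = R + 9*N*R)
((5 - 9)*Y)*u(3, 0) = ((5 - 9)*(-3))*(0*(1 + 9*3)) = (-4*(-3))*(0*(1 + 27)) = 12*(0*28) = 12*0 = 0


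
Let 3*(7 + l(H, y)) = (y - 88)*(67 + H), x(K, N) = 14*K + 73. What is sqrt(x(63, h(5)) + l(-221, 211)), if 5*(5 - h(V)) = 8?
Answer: I*sqrt(5366) ≈ 73.253*I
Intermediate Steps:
h(V) = 17/5 (h(V) = 5 - 1/5*8 = 5 - 8/5 = 17/5)
x(K, N) = 73 + 14*K
l(H, y) = -7 + (-88 + y)*(67 + H)/3 (l(H, y) = -7 + ((y - 88)*(67 + H))/3 = -7 + ((-88 + y)*(67 + H))/3 = -7 + (-88 + y)*(67 + H)/3)
sqrt(x(63, h(5)) + l(-221, 211)) = sqrt((73 + 14*63) + (-5917/3 - 88/3*(-221) + (67/3)*211 + (1/3)*(-221)*211)) = sqrt((73 + 882) + (-5917/3 + 19448/3 + 14137/3 - 46631/3)) = sqrt(955 - 6321) = sqrt(-5366) = I*sqrt(5366)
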